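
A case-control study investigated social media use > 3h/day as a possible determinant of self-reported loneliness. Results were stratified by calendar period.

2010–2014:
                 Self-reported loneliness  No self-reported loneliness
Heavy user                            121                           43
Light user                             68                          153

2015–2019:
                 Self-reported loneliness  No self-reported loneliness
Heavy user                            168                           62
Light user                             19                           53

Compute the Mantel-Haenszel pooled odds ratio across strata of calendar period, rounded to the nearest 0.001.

OR_MH = Σ(aᵢdᵢ/nᵢ) / Σ(bᵢcᵢ/nᵢ), where nᵢ is the stratum total.
Stratum 1 (2010–2014): n = 385; a·d/n = 121·153/385 = 48.0857; b·c/n = 43·68/385 = 7.5948
Stratum 2 (2015–2019): n = 302; a·d/n = 168·53/302 = 29.4834; b·c/n = 62·19/302 = 3.9007
OR_MH = (48.0857 + 29.4834) / (7.5948 + 3.9007) = 77.5692 / 11.4955 = 6.74780

6.748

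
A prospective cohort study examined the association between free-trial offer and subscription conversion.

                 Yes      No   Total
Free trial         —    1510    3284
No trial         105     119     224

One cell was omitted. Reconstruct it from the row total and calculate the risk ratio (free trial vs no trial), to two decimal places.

The missing cell is in the exposed row: 3284 − 1510 = 1774.
So a = 1774, b = 1510, c = 105, d = 119.
RR = [a/(a+b)] / [c/(c+d)] = (1774/3284) / (105/224) = 0.54019/0.46875 = 1.15242

1.15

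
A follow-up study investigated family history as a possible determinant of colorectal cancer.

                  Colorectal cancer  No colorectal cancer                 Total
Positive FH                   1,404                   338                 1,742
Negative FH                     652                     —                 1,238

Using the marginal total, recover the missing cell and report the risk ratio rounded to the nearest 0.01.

The missing cell is in the unexposed row: 1238 − 652 = 586.
So a = 1404, b = 338, c = 652, d = 586.
RR = [a/(a+b)] / [c/(c+d)] = (1404/1742) / (652/1238) = 0.80597/0.52666 = 1.53035

1.53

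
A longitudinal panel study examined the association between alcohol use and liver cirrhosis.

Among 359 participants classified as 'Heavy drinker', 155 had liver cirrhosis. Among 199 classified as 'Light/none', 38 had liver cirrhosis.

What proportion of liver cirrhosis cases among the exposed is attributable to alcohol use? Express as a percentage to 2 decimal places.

55.77

From the description: a = 155, b = 204, c = 38, d = 161.
Risk in exposed = 155/359 = 0.43175; risk in unexposed = 38/199 = 0.19095.
RR = 0.43175/0.19095 = 2.26103
AR% = (RR − 1)/RR × 100 = (2.26103 − 1)/2.26103 × 100 = 55.7724%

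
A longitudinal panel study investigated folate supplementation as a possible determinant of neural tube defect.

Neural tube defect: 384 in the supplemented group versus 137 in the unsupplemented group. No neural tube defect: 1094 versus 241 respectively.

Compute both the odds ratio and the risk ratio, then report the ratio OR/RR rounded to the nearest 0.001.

0.861

From the description: a = 384, b = 1094, c = 137, d = 241.
OR = (384·241)/(1094·137) = 92544/149878 = 0.61746
Risk in exposed = 384/1478 = 0.25981; risk in unexposed = 137/378 = 0.36243; RR = 0.71685
OR/RR = 0.61746 / 0.71685 = 0.86136
The outcome is not rare, so the OR lies further from 1 than the RR.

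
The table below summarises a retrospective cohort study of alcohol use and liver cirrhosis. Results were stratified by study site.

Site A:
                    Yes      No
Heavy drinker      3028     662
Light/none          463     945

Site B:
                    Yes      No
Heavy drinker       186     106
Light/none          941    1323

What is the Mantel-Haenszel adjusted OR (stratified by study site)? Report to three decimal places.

6.632

OR_MH = Σ(aᵢdᵢ/nᵢ) / Σ(bᵢcᵢ/nᵢ), where nᵢ is the stratum total.
Stratum 1 (Site A): n = 5098; a·d/n = 3028·945/5098 = 561.2907; b·c/n = 662·463/5098 = 60.1228
Stratum 2 (Site B): n = 2556; a·d/n = 186·1323/2556 = 96.2746; b·c/n = 106·941/2556 = 39.0243
OR_MH = (561.2907 + 96.2746) / (60.1228 + 39.0243) = 657.5654 / 99.1470 = 6.63222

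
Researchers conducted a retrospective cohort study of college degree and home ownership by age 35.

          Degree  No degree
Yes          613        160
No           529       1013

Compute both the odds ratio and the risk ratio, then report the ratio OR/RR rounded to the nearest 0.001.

1.864

Reading the table with exposure as columns: a = 613 (Degree, case), b = 529 (Degree, non-case), c = 160 (No degree, case), d = 1013.
OR = (613·1013)/(529·160) = 620969/84640 = 7.33659
Risk in exposed = 613/1142 = 0.53678; risk in unexposed = 160/1173 = 0.13640; RR = 3.93525
OR/RR = 7.33659 / 3.93525 = 1.86433
The outcome is not rare, so the OR lies further from 1 than the RR.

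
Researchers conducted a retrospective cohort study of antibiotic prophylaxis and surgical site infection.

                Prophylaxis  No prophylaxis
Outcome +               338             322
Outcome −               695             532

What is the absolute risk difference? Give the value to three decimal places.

Reading the table with exposure as columns: a = 338 (Prophylaxis, case), b = 695 (Prophylaxis, non-case), c = 322 (No prophylaxis, case), d = 532.
Risk in exposed = 338/1033 = 0.327202; risk in unexposed = 322/854 = 0.377049.
Risk difference = 0.327202 − 0.377049 = -0.049847

-0.050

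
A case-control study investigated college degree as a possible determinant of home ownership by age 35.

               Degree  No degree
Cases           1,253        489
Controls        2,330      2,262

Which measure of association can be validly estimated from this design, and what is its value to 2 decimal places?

Reading the table with exposure as columns: a = 1253 (Degree, case), b = 2330 (Degree, non-case), c = 489 (No degree, case), d = 2262.
This is a case-control study: participants were sampled on outcome status, so risks in the source population cannot be estimated directly — relative risk is not valid here. The odds ratio is the appropriate measure.
OR = (a·d)/(b·c) = (1253 × 2262) / (2330 × 489) = 2834286 / 1139370 = 2.48759

2.49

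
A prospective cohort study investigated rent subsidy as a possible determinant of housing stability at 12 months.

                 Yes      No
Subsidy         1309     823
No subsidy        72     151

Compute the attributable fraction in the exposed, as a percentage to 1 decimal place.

Cells: a = 1309, b = 823, c = 72, d = 151.
Risk in exposed = 1309/2132 = 0.61398; risk in unexposed = 72/223 = 0.32287.
RR = 0.61398/0.32287 = 1.90162
AR% = (RR − 1)/RR × 100 = (1.90162 − 1)/1.90162 × 100 = 47.4134%

47.4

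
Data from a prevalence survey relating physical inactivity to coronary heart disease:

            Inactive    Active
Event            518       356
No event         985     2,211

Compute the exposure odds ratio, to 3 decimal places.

3.266

Reading the table with exposure as columns: a = 518 (Inactive, case), b = 985 (Inactive, non-case), c = 356 (Active, case), d = 2211.
OR = (a·d)/(b·c) = (518 × 2211) / (985 × 356) = 1145298 / 350660 = 3.26612
The odds of coronary heart disease are about 3.27 times as high in the inactive group.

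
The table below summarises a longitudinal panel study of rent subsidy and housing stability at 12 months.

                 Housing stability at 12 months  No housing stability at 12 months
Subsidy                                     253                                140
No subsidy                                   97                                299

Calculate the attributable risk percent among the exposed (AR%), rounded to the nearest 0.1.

Cells: a = 253, b = 140, c = 97, d = 299.
Risk in exposed = 253/393 = 0.64377; risk in unexposed = 97/396 = 0.24495.
RR = 0.64377/0.24495 = 2.62816
AR% = (RR − 1)/RR × 100 = (2.62816 − 1)/2.62816 × 100 = 61.9505%

62.0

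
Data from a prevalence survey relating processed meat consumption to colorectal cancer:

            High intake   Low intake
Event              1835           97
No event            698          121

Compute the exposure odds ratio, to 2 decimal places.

3.28

Reading the table with exposure as columns: a = 1835 (High intake, case), b = 698 (High intake, non-case), c = 97 (Low intake, case), d = 121.
OR = (a·d)/(b·c) = (1835 × 121) / (698 × 97) = 222035 / 67706 = 3.27940
The odds of colorectal cancer are about 3.28 times as high in the high intake group.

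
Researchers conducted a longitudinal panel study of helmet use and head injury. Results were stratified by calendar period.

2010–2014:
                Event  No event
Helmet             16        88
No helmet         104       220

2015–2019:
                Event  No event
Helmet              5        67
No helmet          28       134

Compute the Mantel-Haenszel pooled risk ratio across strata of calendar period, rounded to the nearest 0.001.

RR_MH = Σ(aᵢ·n₀ᵢ/nᵢ) / Σ(cᵢ·n₁ᵢ/nᵢ), with n₁ᵢ = aᵢ+bᵢ (exposed), n₀ᵢ = cᵢ+dᵢ (unexposed), nᵢ = n₁ᵢ+n₀ᵢ.
Stratum 1 (2010–2014): n₁ = 104, n₀ = 324, n = 428; a·n₀/n = 16·324/428 = 12.1121; c·n₁/n = 104·104/428 = 25.2710
Stratum 2 (2015–2019): n₁ = 72, n₀ = 162, n = 234; a·n₀/n = 5·162/234 = 3.4615; c·n₁/n = 28·72/234 = 8.6154
RR_MH = (12.1121 + 3.4615) / (25.2710 + 8.6154) = 15.5737 / 33.8864 = 0.45959

0.460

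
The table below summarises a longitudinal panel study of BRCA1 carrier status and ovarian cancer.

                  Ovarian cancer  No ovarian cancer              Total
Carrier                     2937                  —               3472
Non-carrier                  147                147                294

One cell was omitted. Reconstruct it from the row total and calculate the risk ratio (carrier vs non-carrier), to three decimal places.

1.692

The missing cell is in the exposed row: 3472 − 2937 = 535.
So a = 2937, b = 535, c = 147, d = 147.
RR = [a/(a+b)] / [c/(c+d)] = (2937/3472) / (147/294) = 0.84591/0.50000 = 1.69182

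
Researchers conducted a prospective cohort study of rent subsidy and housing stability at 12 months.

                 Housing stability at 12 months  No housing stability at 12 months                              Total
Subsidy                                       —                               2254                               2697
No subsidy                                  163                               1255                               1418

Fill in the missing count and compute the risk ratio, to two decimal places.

The missing cell is in the exposed row: 2697 − 2254 = 443.
So a = 443, b = 2254, c = 163, d = 1255.
RR = [a/(a+b)] / [c/(c+d)] = (443/2697) / (163/1418) = 0.16426/0.11495 = 1.42893

1.43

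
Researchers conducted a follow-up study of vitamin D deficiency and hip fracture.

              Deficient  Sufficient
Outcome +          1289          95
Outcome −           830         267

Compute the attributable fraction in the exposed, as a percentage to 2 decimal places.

Reading the table with exposure as columns: a = 1289 (Deficient, case), b = 830 (Deficient, non-case), c = 95 (Sufficient, case), d = 267.
Risk in exposed = 1289/2119 = 0.60831; risk in unexposed = 95/362 = 0.26243.
RR = 0.60831/0.26243 = 2.31797
AR% = (RR − 1)/RR × 100 = (2.31797 − 1)/2.31797 × 100 = 56.8587%

56.86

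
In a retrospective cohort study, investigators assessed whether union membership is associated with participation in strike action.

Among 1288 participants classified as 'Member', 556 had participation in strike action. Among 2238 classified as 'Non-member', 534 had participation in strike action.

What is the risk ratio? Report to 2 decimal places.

From the description: a = 556, b = 732, c = 534, d = 1704.
Risk in exposed = 556/1288 = 0.43168; risk in unexposed = 534/2238 = 0.23861.
RR = 0.43168 / 0.23861 = 1.80916
The risk among the exposed is 1.81 times that among the unexposed.

1.81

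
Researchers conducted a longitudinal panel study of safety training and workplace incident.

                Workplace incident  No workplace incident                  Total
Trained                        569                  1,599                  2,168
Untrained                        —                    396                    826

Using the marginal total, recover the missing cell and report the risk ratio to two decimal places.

The missing cell is in the unexposed row: 826 − 396 = 430.
So a = 569, b = 1599, c = 430, d = 396.
RR = [a/(a+b)] / [c/(c+d)] = (569/2168) / (430/826) = 0.26245/0.52058 = 0.50416

0.50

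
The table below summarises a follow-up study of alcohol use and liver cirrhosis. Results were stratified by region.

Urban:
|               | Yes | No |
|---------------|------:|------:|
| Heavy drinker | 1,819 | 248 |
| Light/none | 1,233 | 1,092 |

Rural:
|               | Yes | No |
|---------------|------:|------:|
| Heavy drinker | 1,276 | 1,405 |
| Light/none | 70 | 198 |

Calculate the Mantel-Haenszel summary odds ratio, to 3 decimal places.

OR_MH = Σ(aᵢdᵢ/nᵢ) / Σ(bᵢcᵢ/nᵢ), where nᵢ is the stratum total.
Stratum 1 (Urban): n = 4392; a·d/n = 1819·1092/4392 = 452.2650; b·c/n = 248·1233/4392 = 69.6230
Stratum 2 (Rural): n = 2949; a·d/n = 1276·198/2949 = 85.6724; b·c/n = 1405·70/2949 = 33.3503
OR_MH = (452.2650 + 85.6724) / (69.6230 + 33.3503) = 537.9375 / 102.9732 = 5.22405

5.224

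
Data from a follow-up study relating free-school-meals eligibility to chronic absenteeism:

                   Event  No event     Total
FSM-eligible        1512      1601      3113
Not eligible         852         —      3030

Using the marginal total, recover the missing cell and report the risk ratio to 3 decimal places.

1.727

The missing cell is in the unexposed row: 3030 − 852 = 2178.
So a = 1512, b = 1601, c = 852, d = 2178.
RR = [a/(a+b)] / [c/(c+d)] = (1512/3113) / (852/3030) = 0.48571/0.28119 = 1.72733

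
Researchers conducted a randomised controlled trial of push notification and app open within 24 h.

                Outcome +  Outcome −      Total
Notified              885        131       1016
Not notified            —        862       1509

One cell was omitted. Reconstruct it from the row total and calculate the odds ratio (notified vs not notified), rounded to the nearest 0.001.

9.001

The missing cell is in the unexposed row: 1509 − 862 = 647.
So a = 885, b = 131, c = 647, d = 862.
OR = (a·d)/(b·c) = (885 × 862) / (131 × 647) = 762870 / 84757 = 9.00067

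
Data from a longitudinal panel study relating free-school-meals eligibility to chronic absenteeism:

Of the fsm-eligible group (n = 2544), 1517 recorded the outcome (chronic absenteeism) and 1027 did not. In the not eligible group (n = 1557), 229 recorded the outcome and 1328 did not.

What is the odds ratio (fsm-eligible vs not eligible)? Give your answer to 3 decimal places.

From the description: a = 1517, b = 1027, c = 229, d = 1328.
OR = (a·d)/(b·c) = (1517 × 1328) / (1027 × 229) = 2014576 / 235183 = 8.56599
The odds of chronic absenteeism are about 8.57 times as high in the fsm-eligible group.

8.566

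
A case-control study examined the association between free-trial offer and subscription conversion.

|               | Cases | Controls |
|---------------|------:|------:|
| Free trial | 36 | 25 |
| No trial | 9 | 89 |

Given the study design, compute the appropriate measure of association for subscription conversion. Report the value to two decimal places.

14.24

Cells: a = 36, b = 25, c = 9, d = 89.
This is a case-control study: participants were sampled on outcome status, so risks in the source population cannot be estimated directly — relative risk is not valid here. The odds ratio is the appropriate measure.
OR = (a·d)/(b·c) = (36 × 89) / (25 × 9) = 3204 / 225 = 14.24000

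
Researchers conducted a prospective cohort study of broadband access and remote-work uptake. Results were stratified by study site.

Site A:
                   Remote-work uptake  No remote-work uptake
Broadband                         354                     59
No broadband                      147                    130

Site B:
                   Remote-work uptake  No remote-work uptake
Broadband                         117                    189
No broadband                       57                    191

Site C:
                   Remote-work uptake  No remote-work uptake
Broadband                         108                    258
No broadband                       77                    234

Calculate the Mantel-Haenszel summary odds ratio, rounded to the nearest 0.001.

OR_MH = Σ(aᵢdᵢ/nᵢ) / Σ(bᵢcᵢ/nᵢ), where nᵢ is the stratum total.
Stratum 1 (Site A): n = 690; a·d/n = 354·130/690 = 66.6957; b·c/n = 59·147/690 = 12.5696
Stratum 2 (Site B): n = 554; a·d/n = 117·191/554 = 40.3375; b·c/n = 189·57/554 = 19.4458
Stratum 3 (Site C): n = 677; a·d/n = 108·234/677 = 37.3294; b·c/n = 258·77/677 = 29.3442
OR_MH = (66.6957 + 40.3375 + 37.3294) / (12.5696 + 19.4458 + 29.3442) = 144.3626 / 61.3596 = 2.35273

2.353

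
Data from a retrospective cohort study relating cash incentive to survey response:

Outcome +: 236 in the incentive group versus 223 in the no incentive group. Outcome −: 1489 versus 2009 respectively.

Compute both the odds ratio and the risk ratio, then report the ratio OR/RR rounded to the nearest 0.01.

From the description: a = 236, b = 1489, c = 223, d = 2009.
OR = (236·2009)/(1489·223) = 474124/332047 = 1.42788
Risk in exposed = 236/1725 = 0.13681; risk in unexposed = 223/2232 = 0.09991; RR = 1.36934
OR/RR = 1.42788 / 1.36934 = 1.04275
The outcome is not rare, so the OR lies further from 1 than the RR.

1.04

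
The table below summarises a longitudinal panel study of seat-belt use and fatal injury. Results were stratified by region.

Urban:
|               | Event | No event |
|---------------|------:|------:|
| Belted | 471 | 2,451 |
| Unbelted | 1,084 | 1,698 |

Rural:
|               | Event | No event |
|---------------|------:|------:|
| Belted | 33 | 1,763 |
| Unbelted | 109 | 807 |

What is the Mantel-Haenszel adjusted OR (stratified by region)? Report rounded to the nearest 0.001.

0.280

OR_MH = Σ(aᵢdᵢ/nᵢ) / Σ(bᵢcᵢ/nᵢ), where nᵢ is the stratum total.
Stratum 1 (Urban): n = 5704; a·d/n = 471·1698/5704 = 140.2100; b·c/n = 2451·1084/5704 = 465.7931
Stratum 2 (Rural): n = 2712; a·d/n = 33·807/2712 = 9.8197; b·c/n = 1763·109/2712 = 70.8580
OR_MH = (140.2100 + 9.8197) / (465.7931 + 70.8580) = 150.0297 / 536.6512 = 0.27957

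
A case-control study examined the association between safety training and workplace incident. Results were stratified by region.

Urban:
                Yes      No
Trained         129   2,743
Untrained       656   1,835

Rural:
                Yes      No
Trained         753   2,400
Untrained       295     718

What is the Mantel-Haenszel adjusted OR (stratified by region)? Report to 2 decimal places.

0.34

OR_MH = Σ(aᵢdᵢ/nᵢ) / Σ(bᵢcᵢ/nᵢ), where nᵢ is the stratum total.
Stratum 1 (Urban): n = 5363; a·d/n = 129·1835/5363 = 44.1385; b·c/n = 2743·656/5363 = 335.5227
Stratum 2 (Rural): n = 4166; a·d/n = 753·718/4166 = 129.7777; b·c/n = 2400·295/4166 = 169.9472
OR_MH = (44.1385 + 129.7777) / (335.5227 + 169.9472) = 173.9163 / 505.4698 = 0.34407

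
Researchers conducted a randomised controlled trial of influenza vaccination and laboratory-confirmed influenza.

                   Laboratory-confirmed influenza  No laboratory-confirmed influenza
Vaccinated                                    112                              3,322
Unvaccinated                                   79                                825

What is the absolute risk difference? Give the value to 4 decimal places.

Cells: a = 112, b = 3322, c = 79, d = 825.
Risk in exposed = 112/3434 = 0.032615; risk in unexposed = 79/904 = 0.087389.
Risk difference = 0.032615 − 0.087389 = -0.054774

-0.0548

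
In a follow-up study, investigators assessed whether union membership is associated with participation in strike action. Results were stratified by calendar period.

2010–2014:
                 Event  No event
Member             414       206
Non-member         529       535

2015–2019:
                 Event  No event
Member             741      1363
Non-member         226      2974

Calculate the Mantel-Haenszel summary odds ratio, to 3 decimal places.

OR_MH = Σ(aᵢdᵢ/nᵢ) / Σ(bᵢcᵢ/nᵢ), where nᵢ is the stratum total.
Stratum 1 (2010–2014): n = 1684; a·d/n = 414·535/1684 = 131.5261; b·c/n = 206·529/1684 = 64.7114
Stratum 2 (2015–2019): n = 5304; a·d/n = 741·2974/5304 = 415.4853; b·c/n = 1363·226/5304 = 58.0765
OR_MH = (131.5261 + 415.4853) / (64.7114 + 58.0765) = 547.0114 / 122.7879 = 4.45493

4.455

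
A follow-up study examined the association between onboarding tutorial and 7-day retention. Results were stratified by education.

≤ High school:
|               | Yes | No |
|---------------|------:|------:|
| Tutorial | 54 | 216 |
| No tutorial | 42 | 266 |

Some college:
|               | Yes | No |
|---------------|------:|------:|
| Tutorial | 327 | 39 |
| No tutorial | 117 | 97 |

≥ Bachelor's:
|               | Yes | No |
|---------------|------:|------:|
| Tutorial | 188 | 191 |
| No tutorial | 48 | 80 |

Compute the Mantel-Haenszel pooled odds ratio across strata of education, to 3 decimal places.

2.622

OR_MH = Σ(aᵢdᵢ/nᵢ) / Σ(bᵢcᵢ/nᵢ), where nᵢ is the stratum total.
Stratum 1 (≤ High school): n = 578; a·d/n = 54·266/578 = 24.8512; b·c/n = 216·42/578 = 15.6955
Stratum 2 (Some college): n = 580; a·d/n = 327·97/580 = 54.6879; b·c/n = 39·117/580 = 7.8672
Stratum 3 (≥ Bachelor's): n = 507; a·d/n = 188·80/507 = 29.6647; b·c/n = 191·48/507 = 18.0828
OR_MH = (24.8512 + 54.6879 + 29.6647) / (15.6955 + 7.8672 + 18.0828) = 109.2038 / 41.6456 = 2.62222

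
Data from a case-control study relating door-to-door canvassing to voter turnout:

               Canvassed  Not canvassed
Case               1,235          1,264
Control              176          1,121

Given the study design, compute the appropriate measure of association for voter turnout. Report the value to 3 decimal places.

Reading the table with exposure as columns: a = 1235 (Canvassed, case), b = 176 (Canvassed, non-case), c = 1264 (Not canvassed, case), d = 1121.
This is a case-control study: participants were sampled on outcome status, so risks in the source population cannot be estimated directly — relative risk is not valid here. The odds ratio is the appropriate measure.
OR = (a·d)/(b·c) = (1235 × 1121) / (176 × 1264) = 1384435 / 222464 = 6.22319

6.223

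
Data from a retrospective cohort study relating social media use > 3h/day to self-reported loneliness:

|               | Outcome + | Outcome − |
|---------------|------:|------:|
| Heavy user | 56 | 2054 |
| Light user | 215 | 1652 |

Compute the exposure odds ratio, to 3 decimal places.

Cells: a = 56, b = 2054, c = 215, d = 1652.
OR = (a·d)/(b·c) = (56 × 1652) / (2054 × 215) = 92512 / 441610 = 0.20949
Exposure is associated with lower odds of self-reported loneliness (OR = 0.21 < 1).

0.209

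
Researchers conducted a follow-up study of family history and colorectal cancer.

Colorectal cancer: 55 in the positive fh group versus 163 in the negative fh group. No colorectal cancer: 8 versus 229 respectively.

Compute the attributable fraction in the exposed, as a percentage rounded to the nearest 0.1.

52.4

From the description: a = 55, b = 8, c = 163, d = 229.
Risk in exposed = 55/63 = 0.87302; risk in unexposed = 163/392 = 0.41582.
RR = 0.87302/0.41582 = 2.09952
AR% = (RR − 1)/RR × 100 = (2.09952 − 1)/2.09952 × 100 = 52.3701%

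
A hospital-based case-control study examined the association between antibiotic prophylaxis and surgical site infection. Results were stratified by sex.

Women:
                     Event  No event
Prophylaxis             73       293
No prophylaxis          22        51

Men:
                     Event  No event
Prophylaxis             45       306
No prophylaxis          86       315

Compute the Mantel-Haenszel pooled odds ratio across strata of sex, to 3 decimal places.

OR_MH = Σ(aᵢdᵢ/nᵢ) / Σ(bᵢcᵢ/nᵢ), where nᵢ is the stratum total.
Stratum 1 (Women): n = 439; a·d/n = 73·51/439 = 8.4806; b·c/n = 293·22/439 = 14.6834
Stratum 2 (Men): n = 752; a·d/n = 45·315/752 = 18.8497; b·c/n = 306·86/752 = 34.9947
OR_MH = (8.4806 + 18.8497) / (14.6834 + 34.9947) = 27.3304 / 49.6781 = 0.55015

0.550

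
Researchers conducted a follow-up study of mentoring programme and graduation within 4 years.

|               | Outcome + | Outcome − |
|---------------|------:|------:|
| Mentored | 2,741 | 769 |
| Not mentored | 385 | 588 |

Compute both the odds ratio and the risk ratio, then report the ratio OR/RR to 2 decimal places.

Cells: a = 2741, b = 769, c = 385, d = 588.
OR = (2741·588)/(769·385) = 1611708/296065 = 5.44376
Risk in exposed = 2741/3510 = 0.78091; risk in unexposed = 385/973 = 0.39568; RR = 1.97358
OR/RR = 5.44376 / 1.97358 = 2.75832
The outcome is not rare, so the OR lies further from 1 than the RR.

2.76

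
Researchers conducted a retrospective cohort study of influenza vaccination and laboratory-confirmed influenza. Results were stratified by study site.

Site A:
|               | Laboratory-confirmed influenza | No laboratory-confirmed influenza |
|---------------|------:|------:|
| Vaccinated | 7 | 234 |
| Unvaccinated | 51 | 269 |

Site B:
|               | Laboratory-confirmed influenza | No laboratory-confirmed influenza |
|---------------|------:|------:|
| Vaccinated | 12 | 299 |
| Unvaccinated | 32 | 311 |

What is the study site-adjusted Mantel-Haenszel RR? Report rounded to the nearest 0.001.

0.277

RR_MH = Σ(aᵢ·n₀ᵢ/nᵢ) / Σ(cᵢ·n₁ᵢ/nᵢ), with n₁ᵢ = aᵢ+bᵢ (exposed), n₀ᵢ = cᵢ+dᵢ (unexposed), nᵢ = n₁ᵢ+n₀ᵢ.
Stratum 1 (Site A): n₁ = 241, n₀ = 320, n = 561; a·n₀/n = 7·320/561 = 3.9929; c·n₁/n = 51·241/561 = 21.9091
Stratum 2 (Site B): n₁ = 311, n₀ = 343, n = 654; a·n₀/n = 12·343/654 = 6.2936; c·n₁/n = 32·311/654 = 15.2171
RR_MH = (3.9929 + 6.2936) / (21.9091 + 15.2171) = 10.2864 / 37.1262 = 0.27707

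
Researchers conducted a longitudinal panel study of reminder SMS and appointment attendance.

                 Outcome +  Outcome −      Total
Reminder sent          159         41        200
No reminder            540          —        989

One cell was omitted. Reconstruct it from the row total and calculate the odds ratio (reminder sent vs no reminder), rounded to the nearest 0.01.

3.22

The missing cell is in the unexposed row: 989 − 540 = 449.
So a = 159, b = 41, c = 540, d = 449.
OR = (a·d)/(b·c) = (159 × 449) / (41 × 540) = 71391 / 22140 = 3.22453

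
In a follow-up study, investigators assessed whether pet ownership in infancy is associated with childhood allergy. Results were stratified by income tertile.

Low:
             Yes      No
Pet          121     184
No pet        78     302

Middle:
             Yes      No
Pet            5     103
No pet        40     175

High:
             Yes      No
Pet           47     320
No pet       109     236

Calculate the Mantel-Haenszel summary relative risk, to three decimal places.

0.894

RR_MH = Σ(aᵢ·n₀ᵢ/nᵢ) / Σ(cᵢ·n₁ᵢ/nᵢ), with n₁ᵢ = aᵢ+bᵢ (exposed), n₀ᵢ = cᵢ+dᵢ (unexposed), nᵢ = n₁ᵢ+n₀ᵢ.
Stratum 1 (Low): n₁ = 305, n₀ = 380, n = 685; a·n₀/n = 121·380/685 = 67.1241; c·n₁/n = 78·305/685 = 34.7299
Stratum 2 (Middle): n₁ = 108, n₀ = 215, n = 323; a·n₀/n = 5·215/323 = 3.3282; c·n₁/n = 40·108/323 = 13.3746
Stratum 3 (High): n₁ = 367, n₀ = 345, n = 712; a·n₀/n = 47·345/712 = 22.7739; c·n₁/n = 109·367/712 = 56.1840
RR_MH = (67.1241 + 3.3282 + 22.7739) / (34.7299 + 13.3746 + 56.1840) = 93.2261 / 104.2885 = 0.89393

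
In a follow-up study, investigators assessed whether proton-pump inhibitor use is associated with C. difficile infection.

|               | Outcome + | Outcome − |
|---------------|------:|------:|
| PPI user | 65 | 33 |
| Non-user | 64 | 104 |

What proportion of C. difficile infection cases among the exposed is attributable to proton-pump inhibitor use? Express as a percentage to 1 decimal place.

Cells: a = 65, b = 33, c = 64, d = 104.
Risk in exposed = 65/98 = 0.66327; risk in unexposed = 64/168 = 0.38095.
RR = 0.66327/0.38095 = 1.74107
AR% = (RR − 1)/RR × 100 = (1.74107 − 1)/1.74107 × 100 = 42.5641%

42.6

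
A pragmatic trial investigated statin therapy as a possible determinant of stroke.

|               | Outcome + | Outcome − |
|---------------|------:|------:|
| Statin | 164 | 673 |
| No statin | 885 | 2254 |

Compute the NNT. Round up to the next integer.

Risk in treated group = 164/837 = 0.19594; risk in control = 885/3139 = 0.28194.
Absolute risk reduction = 0.28194 − 0.19594 = 0.08600
NNT = 1 / ARR = 1 / 0.08600 = 11.628 → round up → 12

12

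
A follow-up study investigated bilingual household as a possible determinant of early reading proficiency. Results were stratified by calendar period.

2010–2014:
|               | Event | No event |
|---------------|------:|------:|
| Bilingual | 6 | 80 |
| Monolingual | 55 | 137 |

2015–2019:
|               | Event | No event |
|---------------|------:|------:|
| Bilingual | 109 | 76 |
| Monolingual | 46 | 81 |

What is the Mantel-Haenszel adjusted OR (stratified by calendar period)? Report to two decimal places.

OR_MH = Σ(aᵢdᵢ/nᵢ) / Σ(bᵢcᵢ/nᵢ), where nᵢ is the stratum total.
Stratum 1 (2010–2014): n = 278; a·d/n = 6·137/278 = 2.9568; b·c/n = 80·55/278 = 15.8273
Stratum 2 (2015–2019): n = 312; a·d/n = 109·81/312 = 28.2981; b·c/n = 76·46/312 = 11.2051
OR_MH = (2.9568 + 28.2981) / (15.8273 + 11.2051) = 31.2549 / 27.0325 = 1.15620

1.16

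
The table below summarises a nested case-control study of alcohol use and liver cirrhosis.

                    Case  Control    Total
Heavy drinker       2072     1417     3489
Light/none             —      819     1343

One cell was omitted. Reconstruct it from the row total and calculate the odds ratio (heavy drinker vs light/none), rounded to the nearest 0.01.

The missing cell is in the unexposed row: 1343 − 819 = 524.
So a = 2072, b = 1417, c = 524, d = 819.
OR = (a·d)/(b·c) = (2072 × 819) / (1417 × 524) = 1696968 / 742508 = 2.28545

2.29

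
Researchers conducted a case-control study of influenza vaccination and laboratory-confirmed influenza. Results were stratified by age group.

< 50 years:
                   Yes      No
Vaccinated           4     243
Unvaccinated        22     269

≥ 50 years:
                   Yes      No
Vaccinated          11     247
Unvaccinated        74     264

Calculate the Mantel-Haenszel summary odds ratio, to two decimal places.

0.17

OR_MH = Σ(aᵢdᵢ/nᵢ) / Σ(bᵢcᵢ/nᵢ), where nᵢ is the stratum total.
Stratum 1 (< 50 years): n = 538; a·d/n = 4·269/538 = 2.0000; b·c/n = 243·22/538 = 9.9368
Stratum 2 (≥ 50 years): n = 596; a·d/n = 11·264/596 = 4.8725; b·c/n = 247·74/596 = 30.6678
OR_MH = (2.0000 + 4.8725) / (9.9368 + 30.6678) = 6.8725 / 40.6046 = 0.16925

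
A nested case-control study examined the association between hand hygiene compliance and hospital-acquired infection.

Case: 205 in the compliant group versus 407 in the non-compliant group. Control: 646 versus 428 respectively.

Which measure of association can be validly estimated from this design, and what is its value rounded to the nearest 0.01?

0.33

From the description: a = 205, b = 646, c = 407, d = 428.
This is a nested case-control study: participants were sampled on outcome status, so risks in the source population cannot be estimated directly — relative risk is not valid here. The odds ratio is the appropriate measure.
OR = (a·d)/(b·c) = (205 × 428) / (646 × 407) = 87740 / 262922 = 0.33371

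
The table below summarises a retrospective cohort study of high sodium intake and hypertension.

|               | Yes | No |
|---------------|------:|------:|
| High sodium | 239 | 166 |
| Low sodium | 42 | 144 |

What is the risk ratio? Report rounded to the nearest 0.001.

Cells: a = 239, b = 166, c = 42, d = 144.
Risk in exposed = 239/405 = 0.59012; risk in unexposed = 42/186 = 0.22581.
RR = 0.59012 / 0.22581 = 2.61340
The risk among the exposed is 2.61 times that among the unexposed.

2.613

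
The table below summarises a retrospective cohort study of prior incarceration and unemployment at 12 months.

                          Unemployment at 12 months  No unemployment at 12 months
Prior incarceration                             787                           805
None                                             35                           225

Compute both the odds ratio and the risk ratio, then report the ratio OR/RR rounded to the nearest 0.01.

Cells: a = 787, b = 805, c = 35, d = 225.
OR = (787·225)/(805·35) = 177075/28175 = 6.28483
Risk in exposed = 787/1592 = 0.49435; risk in unexposed = 35/260 = 0.13462; RR = 3.67229
OR/RR = 6.28483 / 3.67229 = 1.71142
The outcome is not rare, so the OR lies further from 1 than the RR.

1.71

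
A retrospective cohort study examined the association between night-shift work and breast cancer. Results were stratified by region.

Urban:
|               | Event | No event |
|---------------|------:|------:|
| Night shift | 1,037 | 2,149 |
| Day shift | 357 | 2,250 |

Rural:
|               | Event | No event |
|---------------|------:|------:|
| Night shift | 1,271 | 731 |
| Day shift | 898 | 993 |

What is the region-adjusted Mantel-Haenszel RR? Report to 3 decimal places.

RR_MH = Σ(aᵢ·n₀ᵢ/nᵢ) / Σ(cᵢ·n₁ᵢ/nᵢ), with n₁ᵢ = aᵢ+bᵢ (exposed), n₀ᵢ = cᵢ+dᵢ (unexposed), nᵢ = n₁ᵢ+n₀ᵢ.
Stratum 1 (Urban): n₁ = 3186, n₀ = 2607, n = 5793; a·n₀/n = 1037·2607/5793 = 466.6769; c·n₁/n = 357·3186/5793 = 196.3408
Stratum 2 (Rural): n₁ = 2002, n₀ = 1891, n = 3893; a·n₀/n = 1271·1891/3893 = 617.3802; c·n₁/n = 898·2002/3893 = 461.8022
RR_MH = (466.6769 + 617.3802) / (196.3408 + 461.8022) = 1084.0570 / 658.1430 = 1.64715

1.647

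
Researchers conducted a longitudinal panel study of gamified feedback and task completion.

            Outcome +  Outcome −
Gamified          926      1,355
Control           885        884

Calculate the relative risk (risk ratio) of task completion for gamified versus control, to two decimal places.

Cells: a = 926, b = 1355, c = 885, d = 884.
Risk in exposed = 926/2281 = 0.40596; risk in unexposed = 885/1769 = 0.50028.
RR = 0.40596 / 0.50028 = 0.81147
The risk is 19% lower among the exposed than among the unexposed.

0.81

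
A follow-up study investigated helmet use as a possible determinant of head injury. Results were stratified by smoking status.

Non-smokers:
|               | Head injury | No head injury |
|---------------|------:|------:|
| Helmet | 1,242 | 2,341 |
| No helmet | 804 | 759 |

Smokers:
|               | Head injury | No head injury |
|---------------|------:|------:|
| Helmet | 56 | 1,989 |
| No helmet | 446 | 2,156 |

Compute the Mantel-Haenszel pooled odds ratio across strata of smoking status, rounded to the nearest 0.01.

OR_MH = Σ(aᵢdᵢ/nᵢ) / Σ(bᵢcᵢ/nᵢ), where nᵢ is the stratum total.
Stratum 1 (Non-smokers): n = 5146; a·d/n = 1242·759/5146 = 183.1866; b·c/n = 2341·804/5146 = 365.7528
Stratum 2 (Smokers): n = 4647; a·d/n = 56·2156/4647 = 25.9815; b·c/n = 1989·446/4647 = 190.8961
OR_MH = (183.1866 + 25.9815) / (365.7528 + 190.8961) = 209.1680 / 556.6489 = 0.37576

0.38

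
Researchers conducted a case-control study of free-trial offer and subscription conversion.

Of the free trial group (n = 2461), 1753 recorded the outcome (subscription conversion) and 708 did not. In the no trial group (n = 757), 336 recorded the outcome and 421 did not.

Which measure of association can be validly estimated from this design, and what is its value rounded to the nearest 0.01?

From the description: a = 1753, b = 708, c = 336, d = 421.
This is a case-control study: participants were sampled on outcome status, so risks in the source population cannot be estimated directly — relative risk is not valid here. The odds ratio is the appropriate measure.
OR = (a·d)/(b·c) = (1753 × 421) / (708 × 336) = 738013 / 237888 = 3.10235

3.10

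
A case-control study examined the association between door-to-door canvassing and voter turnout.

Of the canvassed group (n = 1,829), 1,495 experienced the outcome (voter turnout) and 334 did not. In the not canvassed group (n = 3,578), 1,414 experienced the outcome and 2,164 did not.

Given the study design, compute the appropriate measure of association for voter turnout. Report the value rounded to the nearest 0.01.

From the description: a = 1495, b = 334, c = 1414, d = 2164.
This is a case-control study: participants were sampled on outcome status, so risks in the source population cannot be estimated directly — relative risk is not valid here. The odds ratio is the appropriate measure.
OR = (a·d)/(b·c) = (1495 × 2164) / (334 × 1414) = 3235180 / 472276 = 6.85019

6.85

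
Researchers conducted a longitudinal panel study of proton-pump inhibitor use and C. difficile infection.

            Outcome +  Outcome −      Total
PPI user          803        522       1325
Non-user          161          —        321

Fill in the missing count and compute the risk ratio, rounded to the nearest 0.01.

1.21

The missing cell is in the unexposed row: 321 − 161 = 160.
So a = 803, b = 522, c = 161, d = 160.
RR = [a/(a+b)] / [c/(c+d)] = (803/1325) / (161/321) = 0.60604/0.50156 = 1.20831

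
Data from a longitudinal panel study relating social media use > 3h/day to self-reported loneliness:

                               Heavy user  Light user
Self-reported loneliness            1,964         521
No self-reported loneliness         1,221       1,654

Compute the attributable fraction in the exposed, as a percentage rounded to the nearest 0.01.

61.15

Reading the table with exposure as columns: a = 1964 (Heavy user, case), b = 1221 (Heavy user, non-case), c = 521 (Light user, case), d = 1654.
Risk in exposed = 1964/3185 = 0.61664; risk in unexposed = 521/2175 = 0.23954.
RR = 0.61664/0.23954 = 2.57427
AR% = (RR − 1)/RR × 100 = (2.57427 − 1)/2.57427 × 100 = 61.1540%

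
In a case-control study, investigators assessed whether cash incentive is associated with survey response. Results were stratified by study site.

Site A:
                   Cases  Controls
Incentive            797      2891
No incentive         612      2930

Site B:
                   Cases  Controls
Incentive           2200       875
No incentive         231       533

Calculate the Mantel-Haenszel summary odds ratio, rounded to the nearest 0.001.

2.113

OR_MH = Σ(aᵢdᵢ/nᵢ) / Σ(bᵢcᵢ/nᵢ), where nᵢ is the stratum total.
Stratum 1 (Site A): n = 7230; a·d/n = 797·2930/7230 = 322.9889; b·c/n = 2891·612/7230 = 244.7154
Stratum 2 (Site B): n = 3839; a·d/n = 2200·533/3839 = 305.4441; b·c/n = 875·231/3839 = 52.6504
OR_MH = (322.9889 + 305.4441) / (244.7154 + 52.6504) = 628.4331 / 297.3658 = 2.11333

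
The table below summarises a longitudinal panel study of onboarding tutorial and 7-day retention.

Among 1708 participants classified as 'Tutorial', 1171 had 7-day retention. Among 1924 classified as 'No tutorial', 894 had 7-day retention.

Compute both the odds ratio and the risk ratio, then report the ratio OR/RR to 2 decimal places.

From the description: a = 1171, b = 537, c = 894, d = 1030.
OR = (1171·1030)/(537·894) = 1206130/480078 = 2.51236
Risk in exposed = 1171/1708 = 0.68560; risk in unexposed = 894/1924 = 0.46466; RR = 1.47549
OR/RR = 2.51236 / 1.47549 = 1.70273
The outcome is not rare, so the OR lies further from 1 than the RR.

1.70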